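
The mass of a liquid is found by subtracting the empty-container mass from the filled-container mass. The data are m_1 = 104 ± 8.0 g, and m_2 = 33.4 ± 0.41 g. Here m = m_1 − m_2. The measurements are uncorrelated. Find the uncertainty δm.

8.01 g

Absolute uncertainties add in quadrature for a linear combination:
  (δm_1)² = 64.0;  (δm_2)² = 0.168
δm = √(64.2) = 8.01 g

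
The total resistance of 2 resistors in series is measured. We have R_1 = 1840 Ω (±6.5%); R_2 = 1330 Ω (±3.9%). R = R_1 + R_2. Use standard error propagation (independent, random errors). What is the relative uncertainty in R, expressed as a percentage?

Each term contributes (cᵢ δxᵢ)² to (δR)²:
  (δR_1)² = 14300;  (δR_2)² = 2690
δR = √(17000) = 130 Ω
R = 3170 Ω, so δR/R = 130/3170 = 0.0411.

4.11%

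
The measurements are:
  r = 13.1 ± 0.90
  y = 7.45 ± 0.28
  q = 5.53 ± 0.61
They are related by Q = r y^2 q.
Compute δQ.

Each factor contributes (exponent × relative error)² to (δQ/Q)²:
  (1·δr/r)² = (1×0.0687)² = 0.00472;  (2·δy/y)² = (2×0.0376)² = 0.00565;  (1·δq/q)² = (1×0.110)² = 0.0122
δQ/Q = √(0.0225) = 0.150
Q = 4020, so δQ = 0.150 × 4020 = 604.

604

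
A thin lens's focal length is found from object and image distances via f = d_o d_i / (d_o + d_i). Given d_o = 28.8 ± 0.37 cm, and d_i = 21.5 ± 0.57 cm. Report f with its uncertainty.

12.3 ± 0.199 cm

∂f/∂d_o = (d_i/(d_o+d_i))² = 0.183;  ∂f/∂d_i = (d_o/(d_o+d_i))² = 0.328
δf = √((∂f/∂d_o · δd_o)² + (∂f/∂d_i · δd_i)²) = √(0.00457 + 0.0349) = 0.199 cm
f = 12.3 cm.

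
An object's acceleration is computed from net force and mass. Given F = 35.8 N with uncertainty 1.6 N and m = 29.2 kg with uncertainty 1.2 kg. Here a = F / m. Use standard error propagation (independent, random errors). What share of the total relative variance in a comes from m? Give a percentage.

(δa/a)² = (1·δF/F)² + (-1·δm/m)²
  F term: (1×0.0447)² = 0.00200
  m term: (-1×0.0411)² = 0.00169
Total = 0.00369. Share from m = 0.00169/0.00369 = 0.458.

45.8%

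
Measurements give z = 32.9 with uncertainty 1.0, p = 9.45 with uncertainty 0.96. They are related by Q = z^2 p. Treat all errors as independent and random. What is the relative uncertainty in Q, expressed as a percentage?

11.8%

Relative error in a monomial: (δQ/Q)² = Σ (nᵢ · δxᵢ/xᵢ)².
  (2·δz/z)² = (2×0.0304)² = 0.00370;  (1·δp/p)² = (1×0.102)² = 0.0103
δQ/Q = √(0.0140) = 0.118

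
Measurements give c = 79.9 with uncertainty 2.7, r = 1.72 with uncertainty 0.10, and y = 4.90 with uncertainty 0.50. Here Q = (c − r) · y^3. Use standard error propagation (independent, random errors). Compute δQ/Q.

0.308

Let u = c − r = 78.2. δu = √(δc² + δr²) = √(7.29 + 0.0100) = 2.70, so δu/u = 0.0346.
Q is then a monomial in u, y:
δQ/Q = √((δu/u)² + (3·δy/y)²) = √(0.00119 + 0.0937) = 0.308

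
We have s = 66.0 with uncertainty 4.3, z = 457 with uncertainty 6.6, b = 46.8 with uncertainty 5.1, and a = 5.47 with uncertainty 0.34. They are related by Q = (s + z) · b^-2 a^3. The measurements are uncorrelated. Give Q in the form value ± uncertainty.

39.1 ± 11.2

Let u = s + z = 523. δu = √(δs² + δz²) = √(18.5 + 43.6) = 7.88, so δu/u = 0.0151.
Q is then a monomial in u, b, a:
δQ/Q = √((δu/u)² + (-2·δb/b)² + (3·δa/a)²) = √(0.000227 + 0.0475 + 0.0348) = 0.287
Q = 39.1, so δQ = 0.287 × 39.1 = 11.2.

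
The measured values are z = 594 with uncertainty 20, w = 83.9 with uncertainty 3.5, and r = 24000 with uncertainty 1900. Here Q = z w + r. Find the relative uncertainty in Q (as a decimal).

Let p = z·w = 49800. δp/p = √((1·δz/z)² + (1·δw/w)²) = √(0.00113 + 0.00174) = 0.0536, so δp = 2670.
Q = p + r: δQ = √(δp² + δr²) = √(7.14e+06 + 3.61e+06) = 3280
Q = 73800, so δQ/Q = 3280/73800 = 0.0444.

0.0444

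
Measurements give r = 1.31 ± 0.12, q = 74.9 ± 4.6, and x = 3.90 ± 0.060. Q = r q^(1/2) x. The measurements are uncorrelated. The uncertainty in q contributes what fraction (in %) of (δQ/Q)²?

9.85%

(δQ/Q)² = (1·δr/r)² + (½·δq/q)² + (1·δx/x)²
  r term: (1×0.0916)² = 0.00839
  q term: (0.5×0.0614)² = 0.000943
  x term: (1×0.0154)² = 0.000237
Total = 0.00957. Share from q = 0.000943/0.00957 = 0.0985.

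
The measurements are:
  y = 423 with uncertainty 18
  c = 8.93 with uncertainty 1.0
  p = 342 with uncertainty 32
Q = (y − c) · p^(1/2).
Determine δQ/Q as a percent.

6.39%

Let u = y − c = 414. δu = √(δy² + δc²) = √(324 + 1.00) = 18.0, so δu/u = 0.0435.
Q is then a monomial in u, p:
δQ/Q = √((δu/u)² + (½·δp/p)²) = √(0.00190 + 0.00219) = 0.0639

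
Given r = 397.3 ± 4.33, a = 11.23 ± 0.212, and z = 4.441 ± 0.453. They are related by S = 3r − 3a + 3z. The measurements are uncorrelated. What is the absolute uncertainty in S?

13.1

S is a linear combination, so absolute uncertainties add in quadrature:
  (3·δr)² = 169;  (3·δa)² = 0.404;  (3·δz)² = 1.85
δS = √(171) = 13.1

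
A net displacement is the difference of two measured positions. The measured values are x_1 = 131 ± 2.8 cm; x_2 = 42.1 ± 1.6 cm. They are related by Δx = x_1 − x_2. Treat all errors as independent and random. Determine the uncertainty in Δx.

Sums and differences: (δΔx)² = Σ (cᵢ δxᵢ)².
  (δx_1)² = 7.84;  (δx_2)² = 2.56
δΔx = √(10.4) = 3.22 cm

3.22 cm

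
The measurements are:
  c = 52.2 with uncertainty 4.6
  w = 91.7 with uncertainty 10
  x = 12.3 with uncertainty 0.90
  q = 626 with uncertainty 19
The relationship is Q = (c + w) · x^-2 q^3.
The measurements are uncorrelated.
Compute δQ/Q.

0.189

Let u = c + w = 144. δu = √(δc² + δw²) = √(21.2 + 100) = 11.0, so δu/u = 0.0765.
Q is then a monomial in u, x, q:
δQ/Q = √((δu/u)² + (-2·δx/x)² + (3·δq/q)²) = √(0.00585 + 0.0214 + 0.00829) = 0.189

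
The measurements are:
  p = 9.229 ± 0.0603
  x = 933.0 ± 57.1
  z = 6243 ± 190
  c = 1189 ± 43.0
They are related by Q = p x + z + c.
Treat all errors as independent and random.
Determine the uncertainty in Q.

Let w = p·x = 8611. δw/w = √((1·δp/p)² + (1·δx/x)²) = √(4.27e-05 + 0.00375) = 0.0615, so δw = 530.
Q = w + z + c: δQ = √(δw² + δz² + δc²) = √(2.81e+05 + 36100 + 1850) = 565

565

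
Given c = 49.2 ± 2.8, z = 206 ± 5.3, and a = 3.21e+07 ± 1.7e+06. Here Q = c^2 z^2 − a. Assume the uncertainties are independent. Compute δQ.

1.29e+07

Let p = c^2·z^2 = 1.03e+08. δp/p = √((2·δc/c)² + (2·δz/z)²) = √(0.0130 + 0.00265) = 0.125, so δp = 1.28e+07.
Q = p − a: δQ = √(δp² + δa²) = √(1.65e+14 + 2.89e+12) = 1.29e+07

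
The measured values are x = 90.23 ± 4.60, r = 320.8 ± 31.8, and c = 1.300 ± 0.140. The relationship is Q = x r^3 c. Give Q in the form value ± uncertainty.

Each factor contributes (exponent × relative error)² to (δQ/Q)²:
  (1·δx/x)² = (1×0.0510)² = 0.00260;  (3·δr/r)² = (3×0.0991)² = 0.0884;  (1·δc/c)² = (1×0.108)² = 0.0116
δQ/Q = √(0.103) = 0.320
Q = 3.873e+09, so δQ = 0.320 × 3.873e+09 = 1.24e+09.

(3.873 ± 1.24) × 10^9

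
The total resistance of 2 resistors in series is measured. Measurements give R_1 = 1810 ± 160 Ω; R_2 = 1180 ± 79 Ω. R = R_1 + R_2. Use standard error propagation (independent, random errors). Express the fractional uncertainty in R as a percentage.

R is a linear combination, so absolute uncertainties add in quadrature:
  (δR_1)² = 25600;  (δR_2)² = 6240
δR = √(31800) = 178 Ω
R = 2990 Ω, so δR/R = 178/2990 = 0.0597.

5.97%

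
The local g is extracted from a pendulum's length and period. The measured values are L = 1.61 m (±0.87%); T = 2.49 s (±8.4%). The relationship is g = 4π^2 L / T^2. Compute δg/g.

Relative error in a monomial: (δg/g)² = Σ (nᵢ · δxᵢ/xᵢ)².
  (1·δL/L)² = (1×0.00870)² = 7.57e-05;  (-2·δT/T)² = (-2×0.0840)² = 0.0282
δg/g = √(0.0283) = 0.168

0.168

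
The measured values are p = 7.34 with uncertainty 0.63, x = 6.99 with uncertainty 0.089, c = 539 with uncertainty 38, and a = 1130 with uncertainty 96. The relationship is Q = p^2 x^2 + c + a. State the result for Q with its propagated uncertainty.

Let w = p^2·x^2 = 2630. δw/w = √((2·δp/p)² + (2·δx/x)²) = √(0.0295 + 0.000648) = 0.174, so δw = 457.
Q = w + c + a: δQ = √(δw² + δc² + δa²) = √(2.09e+05 + 1440 + 9220) = 468
Q = 4300.

4300 ± 468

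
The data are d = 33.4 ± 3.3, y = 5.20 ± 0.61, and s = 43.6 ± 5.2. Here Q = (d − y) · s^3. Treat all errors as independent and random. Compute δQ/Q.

Let u = d − y = 28.2. δu = √(δd² + δy²) = √(10.9 + 0.372) = 3.36, so δu/u = 0.119.
Q is then a monomial in u, s:
δQ/Q = √((δu/u)² + (3·δs/s)²) = √(0.0142 + 0.128) = 0.377

0.377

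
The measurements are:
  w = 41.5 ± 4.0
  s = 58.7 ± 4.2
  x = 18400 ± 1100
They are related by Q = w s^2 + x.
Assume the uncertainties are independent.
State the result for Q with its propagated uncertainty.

Let p = w·s^2 = 1.43e+05. δp/p = √((1·δw/w)² + (2·δs/s)²) = √(0.00929 + 0.0205) = 0.173, so δp = 24700.
Q = p + x: δQ = √(δp² + δx²) = √(6.09e+08 + 1.21e+06) = 24700
Q = 1.61e+05.

(1.61 ± 0.247) × 10^5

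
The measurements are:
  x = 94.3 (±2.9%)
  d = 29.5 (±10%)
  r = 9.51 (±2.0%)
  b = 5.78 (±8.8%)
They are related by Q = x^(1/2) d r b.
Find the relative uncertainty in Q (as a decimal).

0.135

Products/powers → add relative errors in quadrature, weighted by exponent:
  (½·δx/x)² = (0.5×0.0290)² = 0.000210;  (1·δd/d)² = (1×0.100)² = 0.0100;  (1·δr/r)² = (1×0.0200)² = 0.000400;  (1·δb/b)² = (1×0.0880)² = 0.00774
δQ/Q = √(0.0184) = 0.135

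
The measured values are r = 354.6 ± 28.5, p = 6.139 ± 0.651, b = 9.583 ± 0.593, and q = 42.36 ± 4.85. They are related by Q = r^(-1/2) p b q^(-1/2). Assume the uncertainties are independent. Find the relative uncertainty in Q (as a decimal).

Products/powers → add relative errors in quadrature, weighted by exponent:
  (−½·δr/r)² = (-0.5×0.0804)² = 0.00161;  (1·δp/p)² = (1×0.106)² = 0.0112;  (1·δb/b)² = (1×0.0619)² = 0.00383;  (−½·δq/q)² = (-0.5×0.114)² = 0.00328
δQ/Q = √(0.0200) = 0.141

0.141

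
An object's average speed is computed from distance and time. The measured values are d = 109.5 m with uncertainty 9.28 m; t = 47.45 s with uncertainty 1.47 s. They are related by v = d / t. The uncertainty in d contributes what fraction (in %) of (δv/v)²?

(δv/v)² = (1·δd/d)² + (-1·δt/t)²
  d term: (1×0.0847)² = 0.00718
  t term: (-1×0.0310)² = 0.000960
Total = 0.00814. Share from d = 0.00718/0.00814 = 0.882.

88.2%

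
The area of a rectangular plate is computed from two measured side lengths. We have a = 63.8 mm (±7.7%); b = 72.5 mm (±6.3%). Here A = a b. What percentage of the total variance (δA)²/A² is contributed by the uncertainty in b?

40.1%

(δA/A)² = (1·δa/a)² + (1·δb/b)²
  a term: (1×0.0770)² = 0.00593
  b term: (1×0.0630)² = 0.00397
Total = 0.00990. Share from b = 0.00397/0.00990 = 0.401.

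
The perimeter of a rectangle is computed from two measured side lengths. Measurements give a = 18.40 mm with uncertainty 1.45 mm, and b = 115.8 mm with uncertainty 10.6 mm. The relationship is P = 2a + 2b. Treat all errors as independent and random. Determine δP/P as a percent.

7.97%

For a sum/difference, combine absolute errors in quadrature:
  (2·δa)² = 8.41;  (2·δb)² = 449
δP = √(458) = 21.4 mm
P = 268.4 mm, so δP/P = 21.4/268.4 = 0.0797.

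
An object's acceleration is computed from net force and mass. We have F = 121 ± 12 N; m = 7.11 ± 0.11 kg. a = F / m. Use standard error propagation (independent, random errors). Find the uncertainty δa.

Products/powers → add relative errors in quadrature, weighted by exponent:
  (1·δF/F)² = (1×0.0992)² = 0.00984;  (-1·δm/m)² = (-1×0.0155)² = 0.000239
δa/a = √(0.0101) = 0.100
a = 17.0 m/s^2, so δa = 0.100 × 17.0 = 1.71 m/s^2.

1.71 m/s^2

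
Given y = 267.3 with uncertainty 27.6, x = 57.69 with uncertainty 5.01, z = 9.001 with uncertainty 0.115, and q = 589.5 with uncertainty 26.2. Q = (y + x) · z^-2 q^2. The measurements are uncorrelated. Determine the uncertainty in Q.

1.76e+05

Let u = y + x = 325.0. δu = √(δy² + δx²) = √(762 + 25.1) = 28.1, so δu/u = 0.0863.
Q is then a monomial in u, z, q:
δQ/Q = √((δu/u)² + (-2·δz/z)² + (2·δq/q)²) = √(0.00745 + 0.000653 + 0.00790) = 0.127
Q = 1.394e+06, so δQ = 0.127 × 1.394e+06 = 1.76e+05.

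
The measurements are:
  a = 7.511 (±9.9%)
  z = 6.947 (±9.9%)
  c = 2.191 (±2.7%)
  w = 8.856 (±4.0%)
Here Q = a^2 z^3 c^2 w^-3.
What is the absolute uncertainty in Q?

For a monomial Q ∝ a^2, z^3, c^2, w^-3, fractional errors add in quadrature:
  (2·δa/a)² = (2×0.0990)² = 0.0392;  (3·δz/z)² = (3×0.0990)² = 0.0882;  (2·δc/c)² = (2×0.0270)² = 0.00292;  (-3·δw/w)² = (-3×0.0400)² = 0.0144
δQ/Q = √(0.145) = 0.380
Q = 130.7, so δQ = 0.380 × 130.7 = 49.7.

49.7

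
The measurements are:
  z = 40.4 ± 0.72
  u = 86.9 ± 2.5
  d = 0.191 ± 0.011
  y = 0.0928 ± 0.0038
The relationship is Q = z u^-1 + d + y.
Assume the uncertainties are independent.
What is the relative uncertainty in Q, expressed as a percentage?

Let p = z·u^-1 = 0.465. δp/p = √((1·δz/z)² + (-1·δu/u)²) = √(0.000318 + 0.000828) = 0.0338, so δp = 0.0157.
Q = p + d + y: δQ = √(δp² + δd² + δy²) = √(0.000248 + 0.000121 + 1.44e-05) = 0.0196
Q = 0.749, so δQ/Q = 0.0196/0.749 = 0.0261.

2.61%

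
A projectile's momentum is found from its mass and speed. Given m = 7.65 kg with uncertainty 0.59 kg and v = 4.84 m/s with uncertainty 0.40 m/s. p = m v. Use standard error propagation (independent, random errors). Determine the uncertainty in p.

4.19 kg·m/s

Since p is a product/quotient, work with relative uncertainties:
  (1·δm/m)² = (1×0.0771)² = 0.00595;  (1·δv/v)² = (1×0.0826)² = 0.00683
δp/p = √(0.0128) = 0.113
p = 37.0 kg·m/s, so δp = 0.113 × 37.0 = 4.19 kg·m/s.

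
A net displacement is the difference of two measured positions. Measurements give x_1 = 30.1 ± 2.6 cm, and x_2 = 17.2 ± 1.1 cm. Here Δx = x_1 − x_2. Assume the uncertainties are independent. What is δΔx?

2.82 cm

Each term contributes (cᵢ δxᵢ)² to (δΔx)²:
  (δx_1)² = 6.76;  (δx_2)² = 1.21
δΔx = √(7.97) = 2.82 cm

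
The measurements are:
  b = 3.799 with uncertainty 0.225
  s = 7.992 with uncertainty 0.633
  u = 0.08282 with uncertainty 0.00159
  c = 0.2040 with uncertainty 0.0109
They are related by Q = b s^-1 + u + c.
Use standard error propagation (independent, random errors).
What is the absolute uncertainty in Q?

Let p = b·s^-1 = 0.4754. δp/p = √((1·δb/b)² + (-1·δs/s)²) = √(0.00351 + 0.00627) = 0.0989, so δp = 0.0470.
Q = p + u + c: δQ = √(δp² + δu² + δc²) = √(0.00221 + 2.53e-06 + 0.000119) = 0.0483

0.0483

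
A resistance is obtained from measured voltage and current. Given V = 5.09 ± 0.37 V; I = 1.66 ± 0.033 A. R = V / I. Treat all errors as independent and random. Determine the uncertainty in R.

0.231 Ω

Relative error in a monomial: (δR/R)² = Σ (nᵢ · δxᵢ/xᵢ)².
  (1·δV/V)² = (1×0.0727)² = 0.00528;  (-1·δI/I)² = (-1×0.0199)² = 0.000395
δR/R = √(0.00568) = 0.0754
R = 3.07 Ω, so δR = 0.0754 × 3.07 = 0.231 Ω.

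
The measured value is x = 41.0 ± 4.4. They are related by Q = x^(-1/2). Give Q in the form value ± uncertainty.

0.156 ± 0.00838

Q ∝ x^(-1/2), so δQ/Q = |−½| · δx/x = 0.5 × 0.107 = 0.0537.
Q = 0.156, so δQ = 0.0537 × 0.156 = 0.00838.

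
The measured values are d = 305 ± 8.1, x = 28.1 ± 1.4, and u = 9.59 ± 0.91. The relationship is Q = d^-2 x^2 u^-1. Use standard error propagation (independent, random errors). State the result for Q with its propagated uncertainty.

0.000885 ± 0.000131

Q is a product of powers, so relative uncertainties combine in quadrature:
  (-2·δd/d)² = (-2×0.0266)² = 0.00282;  (2·δx/x)² = (2×0.0498)² = 0.00993;  (-1·δu/u)² = (-1×0.0949)² = 0.00900
δQ/Q = √(0.0218) = 0.147
Q = 0.000885, so δQ = 0.147 × 0.000885 = 0.000131.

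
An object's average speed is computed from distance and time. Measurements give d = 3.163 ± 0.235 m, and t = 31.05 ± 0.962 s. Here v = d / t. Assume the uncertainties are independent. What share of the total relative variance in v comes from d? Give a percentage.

(δv/v)² = (1·δd/d)² + (-1·δt/t)²
  d term: (1×0.0743)² = 0.00552
  t term: (-1×0.0310)² = 0.000960
Total = 0.00648. Share from d = 0.00552/0.00648 = 0.852.

85.2%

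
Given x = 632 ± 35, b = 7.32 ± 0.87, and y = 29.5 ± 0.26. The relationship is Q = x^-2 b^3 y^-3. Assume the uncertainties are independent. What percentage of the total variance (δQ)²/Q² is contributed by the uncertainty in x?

8.76%

(δQ/Q)² = (-2·δx/x)² + (3·δb/b)² + (-3·δy/y)²
  x term: (-2×0.0554)² = 0.0123
  b term: (3×0.119)² = 0.127
  y term: (-3×0.00881)² = 0.000699
Total = 0.140. Share from x = 0.0123/0.140 = 0.0876.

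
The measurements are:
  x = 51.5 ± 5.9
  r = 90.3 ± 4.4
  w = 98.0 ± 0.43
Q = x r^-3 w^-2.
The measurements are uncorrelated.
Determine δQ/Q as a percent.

Q is a product of powers, so relative uncertainties combine in quadrature:
  (1·δx/x)² = (1×0.115)² = 0.0131;  (-3·δr/r)² = (-3×0.0487)² = 0.0214;  (-2·δw/w)² = (-2×0.00439)² = 7.7e-05
δQ/Q = √(0.0346) = 0.186

18.6%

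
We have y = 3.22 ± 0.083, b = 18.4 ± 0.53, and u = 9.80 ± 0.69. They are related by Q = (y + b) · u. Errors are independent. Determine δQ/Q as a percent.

Let w = y + b = 21.6. δw = √(δy² + δb²) = √(0.00689 + 0.281) = 0.536, so δw/w = 0.0248.
Q is then a monomial in w, u:
δQ/Q = √((δw/w)² + (1·δu/u)²) = √(0.000616 + 0.00496) = 0.0747

7.47%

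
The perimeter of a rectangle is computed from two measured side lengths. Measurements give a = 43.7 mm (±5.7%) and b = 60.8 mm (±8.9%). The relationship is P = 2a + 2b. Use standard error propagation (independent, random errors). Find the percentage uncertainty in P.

5.70%

Each term contributes (cᵢ δxᵢ)² to (δP)²:
  (2·δa)² = 24.8;  (2·δb)² = 117
δP = √(142) = 11.9 mm
P = 209 mm, so δP/P = 11.9/209 = 0.0570.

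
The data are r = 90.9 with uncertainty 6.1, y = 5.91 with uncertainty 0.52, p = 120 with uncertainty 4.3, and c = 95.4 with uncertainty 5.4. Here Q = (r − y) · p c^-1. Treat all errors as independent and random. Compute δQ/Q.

0.0984

Let u = r − y = 85.0. δu = √(δr² + δy²) = √(37.2 + 0.270) = 6.12, so δu/u = 0.0720.
Q is then a monomial in u, p, c:
δQ/Q = √((δu/u)² + (1·δp/p)² + (-1·δc/c)²) = √(0.00519 + 0.00128 + 0.00320) = 0.0984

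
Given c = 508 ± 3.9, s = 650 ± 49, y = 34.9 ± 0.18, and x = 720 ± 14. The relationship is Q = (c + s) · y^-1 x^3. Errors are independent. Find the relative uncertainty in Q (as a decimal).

Let u = c + s = 1160. δu = √(δc² + δs²) = √(15.2 + 2400) = 49.2, so δu/u = 0.0424.
Q is then a monomial in u, y, x:
δQ/Q = √((δu/u)² + (-1·δy/y)² + (3·δx/x)²) = √(0.00180 + 2.66e-05 + 0.00340) = 0.0723

0.0723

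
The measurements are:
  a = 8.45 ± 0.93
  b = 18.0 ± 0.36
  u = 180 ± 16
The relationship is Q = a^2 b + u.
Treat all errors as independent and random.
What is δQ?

285

Let p = a^2·b = 1290. δp/p = √((2·δa/a)² + (1·δb/b)²) = √(0.0485 + 0.000400) = 0.221, so δp = 284.
Q = p + u: δQ = √(δp² + δu²) = √(80700 + 256) = 285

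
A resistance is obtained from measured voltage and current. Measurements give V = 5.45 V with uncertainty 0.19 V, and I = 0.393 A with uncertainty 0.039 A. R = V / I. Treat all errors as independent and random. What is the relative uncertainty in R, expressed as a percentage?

R is a product of powers, so relative uncertainties combine in quadrature:
  (1·δV/V)² = (1×0.0349)² = 0.00122;  (-1·δI/I)² = (-1×0.0992)² = 0.00985
δR/R = √(0.0111) = 0.105

10.5%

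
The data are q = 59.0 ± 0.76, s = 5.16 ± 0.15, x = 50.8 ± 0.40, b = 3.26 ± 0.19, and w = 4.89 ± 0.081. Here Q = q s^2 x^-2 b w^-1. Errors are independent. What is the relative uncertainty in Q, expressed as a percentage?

8.64%

Products/powers → add relative errors in quadrature, weighted by exponent:
  (1·δq/q)² = (1×0.0129)² = 0.000166;  (2·δs/s)² = (2×0.0291)² = 0.00338;  (-2·δx/x)² = (-2×0.00787)² = 0.000248;  (1·δb/b)² = (1×0.0583)² = 0.00340;  (-1·δw/w)² = (-1×0.0166)² = 0.000274
δQ/Q = √(0.00747) = 0.0864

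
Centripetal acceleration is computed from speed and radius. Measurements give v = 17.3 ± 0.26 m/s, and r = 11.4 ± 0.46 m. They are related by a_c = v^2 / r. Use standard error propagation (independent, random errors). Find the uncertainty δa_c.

1.32 m/s^2

Relative error in a monomial: (δa_c/a_c)² = Σ (nᵢ · δxᵢ/xᵢ)².
  (2·δv/v)² = (2×0.0150)² = 0.000903;  (-1·δr/r)² = (-1×0.0404)² = 0.00163
δa_c/a_c = √(0.00253) = 0.0503
a_c = 26.3 m/s^2, so δa_c = 0.0503 × 26.3 = 1.32 m/s^2.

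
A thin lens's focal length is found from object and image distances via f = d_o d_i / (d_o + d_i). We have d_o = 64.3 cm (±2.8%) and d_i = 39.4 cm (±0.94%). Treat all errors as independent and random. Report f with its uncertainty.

24.4 ± 0.296 cm

∂f/∂d_o = (d_i/(d_o+d_i))² = 0.144;  ∂f/∂d_i = (d_o/(d_o+d_i))² = 0.384
δf = √((∂f/∂d_o · δd_o)² + (∂f/∂d_i · δd_i)²) = √(0.0675 + 0.0203) = 0.296 cm
f = 24.4 cm.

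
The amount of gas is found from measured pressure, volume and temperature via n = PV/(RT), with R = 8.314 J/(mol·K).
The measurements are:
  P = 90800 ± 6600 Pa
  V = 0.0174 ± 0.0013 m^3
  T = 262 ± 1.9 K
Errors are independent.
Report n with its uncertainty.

For a monomial n ∝ P, V, T^-1, fractional errors add in quadrature:
  (1·δP/P)² = (1×0.0727)² = 0.00528;  (1·δV/V)² = (1×0.0747)² = 0.00558;  (-1·δT/T)² = (-1×0.00725)² = 5.26e-05
δn/n = √(0.0109) = 0.104
n = 0.725 mol, so δn = 0.104 × 0.725 = 0.0758 mol.

0.725 ± 0.0758 mol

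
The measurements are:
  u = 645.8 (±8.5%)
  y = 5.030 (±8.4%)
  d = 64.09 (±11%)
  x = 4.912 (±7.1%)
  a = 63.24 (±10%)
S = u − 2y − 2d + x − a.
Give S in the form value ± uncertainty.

Each term contributes (cᵢ δxᵢ)² to (δS)²:
  (δu)² = 3010;  (2·δy)² = 0.714;  (2·δd)² = 199;  (δx)² = 0.122;  (δa)² = 40.0
δS = √(3250) = 57.0
S = 449.2.

449.2 ± 57.0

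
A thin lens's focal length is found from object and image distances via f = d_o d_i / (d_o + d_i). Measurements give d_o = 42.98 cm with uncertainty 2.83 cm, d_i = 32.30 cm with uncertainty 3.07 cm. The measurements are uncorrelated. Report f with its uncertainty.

18.44 ± 1.13 cm

∂f/∂d_o = (d_i/(d_o+d_i))² = 0.184;  ∂f/∂d_i = (d_o/(d_o+d_i))² = 0.326
δf = √((∂f/∂d_o · δd_o)² + (∂f/∂d_i · δd_i)²) = √(0.271 + 1.00) = 1.13 cm
f = 18.44 cm.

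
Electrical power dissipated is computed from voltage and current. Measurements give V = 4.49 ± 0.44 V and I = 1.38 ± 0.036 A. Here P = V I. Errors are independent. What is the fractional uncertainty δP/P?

0.101

Relative error in a monomial: (δP/P)² = Σ (nᵢ · δxᵢ/xᵢ)².
  (1·δV/V)² = (1×0.0980)² = 0.00960;  (1·δI/I)² = (1×0.0261)² = 0.000681
δP/P = √(0.0103) = 0.101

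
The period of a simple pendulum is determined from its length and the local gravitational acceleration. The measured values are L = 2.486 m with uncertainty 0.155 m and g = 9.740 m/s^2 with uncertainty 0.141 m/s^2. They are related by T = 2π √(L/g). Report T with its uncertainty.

Since T is a product/quotient, work with relative uncertainties:
  (½·δL/L)² = (0.5×0.0623)² = 0.000972;  (−½·δg/g)² = (-0.5×0.0145)² = 5.24e-05
δT/T = √(0.00102) = 0.0320
T = 3.174 s, so δT = 0.0320 × 3.174 = 0.102 s.

3.174 ± 0.102 s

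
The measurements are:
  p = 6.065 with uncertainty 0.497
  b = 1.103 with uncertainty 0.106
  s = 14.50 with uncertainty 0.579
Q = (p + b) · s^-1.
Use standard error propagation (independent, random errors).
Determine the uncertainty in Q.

Let u = p + b = 7.168. δu = √(δp² + δb²) = √(0.247 + 0.0112) = 0.508, so δu/u = 0.0709.
Q is then a monomial in u, s:
δQ/Q = √((δu/u)² + (-1·δs/s)²) = √(0.00503 + 0.00159) = 0.0814
Q = 0.4943, so δQ = 0.0814 × 0.4943 = 0.0402.

0.0402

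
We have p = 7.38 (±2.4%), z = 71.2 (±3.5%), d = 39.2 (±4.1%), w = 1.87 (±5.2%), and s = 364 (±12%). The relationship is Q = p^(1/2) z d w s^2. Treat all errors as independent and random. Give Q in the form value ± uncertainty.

Since Q is a product/quotient, work with relative uncertainties:
  (½·δp/p)² = (0.5×0.0240)² = 0.000144;  (1·δz/z)² = (1×0.0350)² = 0.00123;  (1·δd/d)² = (1×0.0410)² = 0.00168;  (1·δw/w)² = (1×0.0520)² = 0.00270;  (2·δs/s)² = (2×0.120)² = 0.0576
δQ/Q = √(0.0634) = 0.252
Q = 1.88e+09, so δQ = 0.252 × 1.88e+09 = 4.73e+08.

(1.88 ± 0.473) × 10^9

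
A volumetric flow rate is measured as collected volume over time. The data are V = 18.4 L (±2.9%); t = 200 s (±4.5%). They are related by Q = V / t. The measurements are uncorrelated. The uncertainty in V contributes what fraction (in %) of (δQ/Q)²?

29.3%

(δQ/Q)² = (1·δV/V)² + (-1·δt/t)²
  V term: (1×0.0290)² = 0.000841
  t term: (-1×0.0450)² = 0.00202
Total = 0.00287. Share from V = 0.000841/0.00287 = 0.293.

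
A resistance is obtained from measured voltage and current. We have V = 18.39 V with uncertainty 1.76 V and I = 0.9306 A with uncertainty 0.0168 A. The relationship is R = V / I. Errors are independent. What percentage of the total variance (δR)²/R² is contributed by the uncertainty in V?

(δR/R)² = (1·δV/V)² + (-1·δI/I)²
  V term: (1×0.0957)² = 0.00916
  I term: (-1×0.0181)² = 0.000326
Total = 0.00949. Share from V = 0.00916/0.00949 = 0.966.

96.6%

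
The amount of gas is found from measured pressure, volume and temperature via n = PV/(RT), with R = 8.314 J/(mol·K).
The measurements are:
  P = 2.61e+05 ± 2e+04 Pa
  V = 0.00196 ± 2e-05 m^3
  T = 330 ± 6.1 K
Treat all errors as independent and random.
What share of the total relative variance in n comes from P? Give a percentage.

(δn/n)² = (1·δP/P)² + (1·δV/V)² + (-1·δT/T)²
  P term: (1×0.0766)² = 0.00587
  V term: (1×0.0102)² = 0.000104
  T term: (-1×0.0185)² = 0.000342
Total = 0.00632. Share from P = 0.00587/0.00632 = 0.929.

92.9%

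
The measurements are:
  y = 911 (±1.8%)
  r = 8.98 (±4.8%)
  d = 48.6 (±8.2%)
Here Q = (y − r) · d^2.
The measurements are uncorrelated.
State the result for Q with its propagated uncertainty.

Let u = y − r = 902. δu = √(δy² + δr²) = √(269 + 0.186) = 16.4, so δu/u = 0.0182.
Q is then a monomial in u, d:
δQ/Q = √((δu/u)² + (2·δd/d)²) = √(0.000331 + 0.0269) = 0.165
Q = 2.13e+06, so δQ = 0.165 × 2.13e+06 = 3.52e+05.

(2.13 ± 0.352) × 10^6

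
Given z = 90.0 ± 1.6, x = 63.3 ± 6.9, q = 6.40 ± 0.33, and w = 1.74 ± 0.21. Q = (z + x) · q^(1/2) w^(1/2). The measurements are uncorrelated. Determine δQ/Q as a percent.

Let u = z + x = 153. δu = √(δz² + δx²) = √(2.56 + 47.6) = 7.08, so δu/u = 0.0462.
Q is then a monomial in u, q, w:
δQ/Q = √((δu/u)² + (½·δq/q)² + (½·δw/w)²) = √(0.00213 + 0.000665 + 0.00364) = 0.0803

8.03%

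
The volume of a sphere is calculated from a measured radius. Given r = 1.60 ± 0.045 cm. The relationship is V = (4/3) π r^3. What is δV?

For a monomial V ∝ r^3, fractional errors add in quadrature:
  (3·δr/r)² = (3×0.0281)² = 0.00712
δV/V = √(0.00712) = 0.0844
V = 17.2 cm^3, so δV = 0.0844 × 17.2 = 1.45 cm^3.

1.45 cm^3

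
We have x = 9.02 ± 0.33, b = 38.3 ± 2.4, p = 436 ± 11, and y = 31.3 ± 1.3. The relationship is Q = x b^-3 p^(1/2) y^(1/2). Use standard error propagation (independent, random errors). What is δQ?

0.00362

Q is a product of powers, so relative uncertainties combine in quadrature:
  (1·δx/x)² = (1×0.0366)² = 0.00134;  (-3·δb/b)² = (-3×0.0627)² = 0.0353;  (½·δp/p)² = (0.5×0.0252)² = 0.000159;  (½·δy/y)² = (0.5×0.0415)² = 0.000431
δQ/Q = √(0.0373) = 0.193
Q = 0.0188, so δQ = 0.193 × 0.0188 = 0.00362.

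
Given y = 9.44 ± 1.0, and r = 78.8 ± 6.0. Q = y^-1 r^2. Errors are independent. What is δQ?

122

Since Q is a product/quotient, work with relative uncertainties:
  (-1·δy/y)² = (-1×0.106)² = 0.0112;  (2·δr/r)² = (2×0.0761)² = 0.0232
δQ/Q = √(0.0344) = 0.186
Q = 658, so δQ = 0.186 × 658 = 122.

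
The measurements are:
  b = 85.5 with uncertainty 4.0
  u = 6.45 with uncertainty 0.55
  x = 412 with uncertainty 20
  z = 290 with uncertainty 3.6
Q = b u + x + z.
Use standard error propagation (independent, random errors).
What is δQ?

57.4

Let p = b·u = 551. δp/p = √((1·δb/b)² + (1·δu/u)²) = √(0.00219 + 0.00727) = 0.0973, so δp = 53.6.
Q = p + x + z: δQ = √(δp² + δx² + δz²) = √(2880 + 400 + 13.0) = 57.4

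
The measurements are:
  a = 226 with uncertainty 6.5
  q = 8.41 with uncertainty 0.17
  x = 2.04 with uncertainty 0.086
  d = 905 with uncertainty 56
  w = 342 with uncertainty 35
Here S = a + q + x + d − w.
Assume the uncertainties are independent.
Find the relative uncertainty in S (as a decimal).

For a sum/difference, combine absolute errors in quadrature:
  (δa)² = 42.2;  (δq)² = 0.0289;  (δx)² = 0.00740;  (δd)² = 3140;  (δw)² = 1220
δS = √(4400) = 66.4
S = 799, so δS/S = 66.4/799 = 0.0830.

0.0830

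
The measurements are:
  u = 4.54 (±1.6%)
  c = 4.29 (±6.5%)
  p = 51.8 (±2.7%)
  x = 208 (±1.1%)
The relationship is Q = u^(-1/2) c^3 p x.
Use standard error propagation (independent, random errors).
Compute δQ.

Q is a product of powers, so relative uncertainties combine in quadrature:
  (−½·δu/u)² = (-0.5×0.0160)² = 6.4e-05;  (3·δc/c)² = (3×0.0650)² = 0.0380;  (1·δp/p)² = (1×0.0270)² = 0.000729;  (1·δx/x)² = (1×0.0110)² = 0.000121
δQ/Q = √(0.0389) = 0.197
Q = 3.99e+05, so δQ = 0.197 × 3.99e+05 = 78800.

78800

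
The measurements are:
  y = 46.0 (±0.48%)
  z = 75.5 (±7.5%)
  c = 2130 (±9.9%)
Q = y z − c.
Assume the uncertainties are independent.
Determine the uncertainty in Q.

Let p = y·z = 3470. δp/p = √((1·δy/y)² + (1·δz/z)²) = √(2.3e-05 + 0.00562) = 0.0752, so δp = 261.
Q = p − c: δQ = √(δp² + δc²) = √(68100 + 44500) = 336

336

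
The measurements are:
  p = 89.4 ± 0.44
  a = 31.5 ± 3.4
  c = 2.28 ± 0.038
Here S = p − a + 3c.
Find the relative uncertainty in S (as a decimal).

0.0530

Absolute uncertainties add in quadrature for a linear combination:
  (δp)² = 0.194;  (δa)² = 11.6;  (3·δc)² = 0.0130
δS = √(11.8) = 3.43
S = 64.7, so δS/S = 3.43/64.7 = 0.0530.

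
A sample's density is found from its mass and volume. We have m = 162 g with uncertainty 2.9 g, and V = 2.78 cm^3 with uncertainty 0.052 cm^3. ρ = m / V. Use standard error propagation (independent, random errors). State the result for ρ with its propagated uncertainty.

ρ is a product of powers, so relative uncertainties combine in quadrature:
  (1·δm/m)² = (1×0.0179)² = 0.000320;  (-1·δV/V)² = (-1×0.0187)² = 0.000350
δρ/ρ = √(0.000670) = 0.0259
ρ = 58.3 g/cm^3, so δρ = 0.0259 × 58.3 = 1.51 g/cm^3.

58.3 ± 1.51 g/cm^3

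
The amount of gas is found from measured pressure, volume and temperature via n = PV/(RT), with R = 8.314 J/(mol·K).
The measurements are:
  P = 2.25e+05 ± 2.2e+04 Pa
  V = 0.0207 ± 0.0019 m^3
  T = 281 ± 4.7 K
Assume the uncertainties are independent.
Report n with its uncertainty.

n is a product of powers, so relative uncertainties combine in quadrature:
  (1·δP/P)² = (1×0.0978)² = 0.00956;  (1·δV/V)² = (1×0.0918)² = 0.00842;  (-1·δT/T)² = (-1×0.0167)² = 0.000280
δn/n = √(0.0183) = 0.135
n = 1.99 mol, so δn = 0.135 × 1.99 = 0.269 mol.

1.99 ± 0.269 mol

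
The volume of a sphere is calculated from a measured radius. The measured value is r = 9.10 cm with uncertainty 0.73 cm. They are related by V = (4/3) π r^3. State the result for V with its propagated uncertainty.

V ∝ r^3, so δV/V = |3| · δr/r = 3 × 0.0802 = 0.241.
V = 3160 cm^3, so δV = 0.241 × 3160 = 760 cm^3.

3160 ± 760 cm^3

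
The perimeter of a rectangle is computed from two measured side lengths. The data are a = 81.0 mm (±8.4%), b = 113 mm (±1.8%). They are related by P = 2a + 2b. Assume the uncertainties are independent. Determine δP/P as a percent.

3.66%

P is a linear combination, so absolute uncertainties add in quadrature:
  (2·δa)² = 185;  (2·δb)² = 16.5
δP = √(202) = 14.2 mm
P = 388 mm, so δP/P = 14.2/388 = 0.0366.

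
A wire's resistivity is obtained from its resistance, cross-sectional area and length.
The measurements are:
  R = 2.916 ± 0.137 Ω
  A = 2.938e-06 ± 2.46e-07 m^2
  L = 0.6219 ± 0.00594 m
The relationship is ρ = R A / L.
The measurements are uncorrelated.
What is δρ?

Relative error in a monomial: (δρ/ρ)² = Σ (nᵢ · δxᵢ/xᵢ)².
  (1·δR/R)² = (1×0.0470)² = 0.00221;  (1·δA/A)² = (1×0.0837)² = 0.00701;  (-1·δL/L)² = (-1×0.00955)² = 9.12e-05
δρ/ρ = √(0.00931) = 0.0965
ρ = 1.378e-05 Ω·m, so δρ = 0.0965 × 1.378e-05 = 1.33e-06 Ω·m.

1.33e-06 Ω·m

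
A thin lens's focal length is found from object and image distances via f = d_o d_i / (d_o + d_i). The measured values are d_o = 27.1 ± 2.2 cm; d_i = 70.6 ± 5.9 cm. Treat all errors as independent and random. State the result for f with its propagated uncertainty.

∂f/∂d_o = (d_i/(d_o+d_i))² = 0.522;  ∂f/∂d_i = (d_o/(d_o+d_i))² = 0.0769
δf = √((∂f/∂d_o · δd_o)² + (∂f/∂d_i · δd_i)²) = √(1.32 + 0.206) = 1.24 cm
f = 19.6 cm.

19.6 ± 1.24 cm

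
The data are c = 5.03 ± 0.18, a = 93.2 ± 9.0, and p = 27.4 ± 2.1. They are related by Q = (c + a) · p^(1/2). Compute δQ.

Let u = c + a = 98.2. δu = √(δc² + δa²) = √(0.0324 + 81.0) = 9.00, so δu/u = 0.0916.
Q is then a monomial in u, p:
δQ/Q = √((δu/u)² + (½·δp/p)²) = √(0.00840 + 0.00147) = 0.0993
Q = 514, so δQ = 0.0993 × 514 = 51.1.

51.1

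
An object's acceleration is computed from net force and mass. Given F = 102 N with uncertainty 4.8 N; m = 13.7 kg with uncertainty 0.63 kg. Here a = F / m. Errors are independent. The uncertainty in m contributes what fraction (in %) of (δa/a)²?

48.8%

(δa/a)² = (1·δF/F)² + (-1·δm/m)²
  F term: (1×0.0471)² = 0.00221
  m term: (-1×0.0460)² = 0.00211
Total = 0.00433. Share from m = 0.00211/0.00433 = 0.488.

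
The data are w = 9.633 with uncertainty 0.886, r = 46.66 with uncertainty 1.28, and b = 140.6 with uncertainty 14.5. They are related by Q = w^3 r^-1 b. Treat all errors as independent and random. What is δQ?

For a monomial Q ∝ w^3, r^-1, b, fractional errors add in quadrature:
  (3·δw/w)² = (3×0.0920)² = 0.0761;  (-1·δr/r)² = (-1×0.0274)² = 0.000753;  (1·δb/b)² = (1×0.103)² = 0.0106
δQ/Q = √(0.0875) = 0.296
Q = 2694, so δQ = 0.296 × 2694 = 797.

797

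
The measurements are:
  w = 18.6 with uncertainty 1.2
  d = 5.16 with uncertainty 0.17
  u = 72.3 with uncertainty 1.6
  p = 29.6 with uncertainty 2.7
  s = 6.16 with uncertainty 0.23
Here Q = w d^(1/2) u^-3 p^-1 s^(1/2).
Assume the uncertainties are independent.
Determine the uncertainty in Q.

Each factor contributes (exponent × relative error)² to (δQ/Q)²:
  (1·δw/w)² = (1×0.0645)² = 0.00416;  (½·δd/d)² = (0.5×0.0329)² = 0.000271;  (-3·δu/u)² = (-3×0.0221)² = 0.00441;  (-1·δp/p)² = (-1×0.0912)² = 0.00832;  (½·δs/s)² = (0.5×0.0373)² = 0.000349
δQ/Q = √(0.0175) = 0.132
Q = 9.37e-06, so δQ = 0.132 × 9.37e-06 = 1.24e-06.

1.24e-06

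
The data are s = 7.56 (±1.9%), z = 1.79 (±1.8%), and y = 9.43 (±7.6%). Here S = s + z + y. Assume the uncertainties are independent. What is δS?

Absolute uncertainties add in quadrature for a linear combination:
  (δs)² = 0.0206;  (δz)² = 0.00104;  (δy)² = 0.514
δS = √(0.535) = 0.732

0.732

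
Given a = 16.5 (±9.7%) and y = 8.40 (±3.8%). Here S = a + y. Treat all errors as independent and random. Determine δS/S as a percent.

6.55%

Each term contributes (cᵢ δxᵢ)² to (δS)²:
  (δa)² = 2.56;  (δy)² = 0.102
δS = √(2.66) = 1.63
S = 24.9, so δS/S = 1.63/24.9 = 0.0655.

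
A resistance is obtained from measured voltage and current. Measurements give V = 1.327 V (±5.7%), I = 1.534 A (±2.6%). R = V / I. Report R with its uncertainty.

Since R is a product/quotient, work with relative uncertainties:
  (1·δV/V)² = (1×0.0570)² = 0.00325;  (-1·δI/I)² = (-1×0.0260)² = 0.000676
δR/R = √(0.00393) = 0.0626
R = 0.8651 Ω, so δR = 0.0626 × 0.8651 = 0.0542 Ω.

0.8651 ± 0.0542 Ω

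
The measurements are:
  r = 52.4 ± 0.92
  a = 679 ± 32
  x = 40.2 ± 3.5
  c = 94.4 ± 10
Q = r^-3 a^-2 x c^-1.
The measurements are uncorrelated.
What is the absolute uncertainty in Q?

1.12e-12

For a monomial Q ∝ r^-3, a^-2, x, c^-1, fractional errors add in quadrature:
  (-3·δr/r)² = (-3×0.0176)² = 0.00277;  (-2·δa/a)² = (-2×0.0471)² = 0.00888;  (1·δx/x)² = (1×0.0871)² = 0.00758;  (-1·δc/c)² = (-1×0.106)² = 0.0112
δQ/Q = √(0.0305) = 0.175
Q = 6.42e-12, so δQ = 0.175 × 6.42e-12 = 1.12e-12.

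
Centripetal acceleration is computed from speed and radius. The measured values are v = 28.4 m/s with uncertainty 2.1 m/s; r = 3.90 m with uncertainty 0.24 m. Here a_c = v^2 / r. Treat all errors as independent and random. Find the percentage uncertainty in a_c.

16.0%

Each factor contributes (exponent × relative error)² to (δa_c/a_c)²:
  (2·δv/v)² = (2×0.0739)² = 0.0219;  (-1·δr/r)² = (-1×0.0615)² = 0.00379
δa_c/a_c = √(0.0257) = 0.160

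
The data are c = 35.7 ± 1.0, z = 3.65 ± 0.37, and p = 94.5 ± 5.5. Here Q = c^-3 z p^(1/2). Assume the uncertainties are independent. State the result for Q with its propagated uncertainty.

0.000780 ± 0.000105

Each factor contributes (exponent × relative error)² to (δQ/Q)²:
  (-3·δc/c)² = (-3×0.0280)² = 0.00706;  (1·δz/z)² = (1×0.101)² = 0.0103;  (½·δp/p)² = (0.5×0.0582)² = 0.000847
δQ/Q = √(0.0182) = 0.135
Q = 0.000780, so δQ = 0.135 × 0.000780 = 0.000105.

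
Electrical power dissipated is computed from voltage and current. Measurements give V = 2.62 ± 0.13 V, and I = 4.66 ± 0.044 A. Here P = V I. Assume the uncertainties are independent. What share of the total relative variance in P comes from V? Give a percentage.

96.5%

(δP/P)² = (1·δV/V)² + (1·δI/I)²
  V term: (1×0.0496)² = 0.00246
  I term: (1×0.00944)² = 8.92e-05
Total = 0.00255. Share from V = 0.00246/0.00255 = 0.965.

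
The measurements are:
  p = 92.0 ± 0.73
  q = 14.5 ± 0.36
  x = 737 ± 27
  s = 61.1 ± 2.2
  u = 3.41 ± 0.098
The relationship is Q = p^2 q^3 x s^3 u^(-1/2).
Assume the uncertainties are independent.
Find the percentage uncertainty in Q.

Relative error in a monomial: (δQ/Q)² = Σ (nᵢ · δxᵢ/xᵢ)².
  (2·δp/p)² = (2×0.00793)² = 0.000252;  (3·δq/q)² = (3×0.0248)² = 0.00555;  (1·δx/x)² = (1×0.0366)² = 0.00134;  (3·δs/s)² = (3×0.0360)² = 0.0117;  (−½·δu/u)² = (-0.5×0.0287)² = 0.000206
δQ/Q = √(0.0190) = 0.138

13.8%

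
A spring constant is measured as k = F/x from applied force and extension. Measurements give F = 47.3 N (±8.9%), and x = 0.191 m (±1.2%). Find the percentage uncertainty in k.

8.98%

Relative error in a monomial: (δk/k)² = Σ (nᵢ · δxᵢ/xᵢ)².
  (1·δF/F)² = (1×0.0890)² = 0.00792;  (-1·δx/x)² = (-1×0.0120)² = 0.000144
δk/k = √(0.00806) = 0.0898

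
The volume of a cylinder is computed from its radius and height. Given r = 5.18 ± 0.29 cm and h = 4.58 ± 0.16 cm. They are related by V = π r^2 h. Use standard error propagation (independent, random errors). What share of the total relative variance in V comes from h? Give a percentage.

(δV/V)² = (2·δr/r)² + (1·δh/h)²
  r term: (2×0.0560)² = 0.0125
  h term: (1×0.0349)² = 0.00122
Total = 0.0138. Share from h = 0.00122/0.0138 = 0.0887.

8.87%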